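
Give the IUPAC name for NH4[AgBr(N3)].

The 1 ammonium counter-ion carries a total charge of +1, so each complex ion is 1−.
Ligand charges: 1×bromo (-1 each), 1×azido (-1 each); total -2. So Ag + (-2) = 1−, giving Ag = +1.
The complex ion is anionic, so silver takes the -ate form argentate(I).

ammonium azidobromoargentate(I)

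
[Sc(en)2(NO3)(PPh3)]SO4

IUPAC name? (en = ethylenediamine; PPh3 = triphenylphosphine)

The 1 sulfate counter-ion carries a total charge of -2, so each complex ion is 2+.
Ligand charges: 2×ethylenediamine (neutral), 1×nitrato (-1 each), 1×triphenylphosphine (neutral); total -1. So Sc + (-1) = 2+, giving Sc = +3.
Ligands are named alphabetically: ethylenediamine before nitrato before triphenylphosphine.

bis(ethylenediamine)nitrato(triphenylphosphine)scandium(III) sulfate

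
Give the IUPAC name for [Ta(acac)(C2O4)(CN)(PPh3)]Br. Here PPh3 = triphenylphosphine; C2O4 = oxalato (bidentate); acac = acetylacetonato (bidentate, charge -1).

The 1 bromide counter-ion carries a total charge of -1, so each complex ion is 1+.
Ligand charges: 1×triphenylphosphine (neutral), 1×oxalato (-2 each), 1×cyano (-1 each), 1×acetylacetonato (-1 each); total -4. So Ta + (-4) = 1+, giving Ta = +5.
Ligands are named alphabetically: acetylacetonato before cyano before oxalato before triphenylphosphine.

(acetylacetonato)cyanooxalato(triphenylphosphine)tantalum(V) bromide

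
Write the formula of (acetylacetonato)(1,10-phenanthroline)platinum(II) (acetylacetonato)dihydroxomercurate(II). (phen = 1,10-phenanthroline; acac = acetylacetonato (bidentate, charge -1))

[Pt(acac)(phen)][Hg(acac)(OH)2]

Cation [Pt…]: ligand charges -1, Pt(II) ⇒ ion charge 1+.
Anion [Hg…]: ligand charges -3, Hg(II) ⇒ ion charge 1−.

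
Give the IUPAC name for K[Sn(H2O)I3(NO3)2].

The 1 potassium counter-ion carries a total charge of +1, so each complex ion is 1−.
Ligand charges: 2×nitrato (-1 each), 3×iodo (-1 each), 1×aqua (neutral); total -5. So Sn + (-5) = 1−, giving Sn = +4.
Ligands are named alphabetically: aqua before iodo before nitrato.
The complex ion is anionic, so tin takes the -ate form stannate(IV).

potassium aquatriiododinitratostannate(IV)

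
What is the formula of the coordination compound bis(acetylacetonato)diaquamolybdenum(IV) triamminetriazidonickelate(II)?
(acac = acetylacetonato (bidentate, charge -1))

Cation [Mo…]: ligand charges -2, Mo(IV) ⇒ ion charge 2+.
Anion [Ni…]: ligand charges -3, Ni(II) ⇒ ion charge 1−.
One 2+ cation requires 2 of the 1− anion.

[Mo(acac)2(H2O)2][Ni(N3)3(NH3)3]2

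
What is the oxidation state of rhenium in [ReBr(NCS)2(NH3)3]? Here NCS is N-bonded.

No counter-ion: the bracketed complex is neutral.
Ligand charges: 2×NCS = -2; 3×NH3 neutral; 1×Br = -1; sum -3.
Re + (-3) = 0 ⇒ Re is +3.

+3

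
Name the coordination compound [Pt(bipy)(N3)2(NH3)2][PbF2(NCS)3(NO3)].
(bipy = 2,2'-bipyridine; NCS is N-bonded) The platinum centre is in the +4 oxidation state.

diamminediazido(2,2'-bipyridine)platinum(IV) difluorotriisothiocyanatonitratoplumbate(IV)

Pt is given as +4; the cation's ligand charges sum to -2, so the complex cation is 2+.
A 1:1 salt means the anion carries the equal and opposite charge, 2−.
Anion: ligand charges sum to -6; for the ion to be 2−, Pb = +4.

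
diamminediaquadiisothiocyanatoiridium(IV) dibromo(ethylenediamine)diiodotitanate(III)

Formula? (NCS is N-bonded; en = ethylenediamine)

[Ir(H2O)2(NCS)2(NH3)2][TiBr2(en)I2]2

Cation [Ir…]: ligand charges -2, Ir(IV) ⇒ ion charge 2+.
Anion [Ti…]: ligand charges -4, Ti(III) ⇒ ion charge 1−.
One 2+ cation requires 2 of the 1− anion.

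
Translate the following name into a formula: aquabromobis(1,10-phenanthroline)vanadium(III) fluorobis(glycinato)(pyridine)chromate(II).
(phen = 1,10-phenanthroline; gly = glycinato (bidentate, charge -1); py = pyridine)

Cation [V…]: ligand charges -1, V(III) ⇒ ion charge 2+.
Anion [Cr…]: ligand charges -3, Cr(II) ⇒ ion charge 1−.
One 2+ cation requires 2 of the 1− anion.

[VBr(H2O)(phen)2][CrF(gly)2(py)]2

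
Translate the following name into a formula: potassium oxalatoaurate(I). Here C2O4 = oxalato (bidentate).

K[Au(C2O4)]

Ligands: 1 oxalato (C2O4, -2). Ligand charge sum = -2.
With Au in oxidation state +1, the complex ion is [Au...]^1−.
Charge balance with potassium (+1) requires 1 complex ion per 1 potassium.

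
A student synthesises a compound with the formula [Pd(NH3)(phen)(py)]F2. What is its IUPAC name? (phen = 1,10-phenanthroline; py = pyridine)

ammine(1,10-phenanthroline)(pyridine)palladium(II) fluoride

The 2 fluoride counter-ions carry a total charge of -2, so each complex ion is 2+.
Ligand charges: 1×1,10-phenanthroline (neutral), 1×ammine (neutral), 1×pyridine (neutral); total 0. So Pd + (0) = 2+, giving Pd = +2.
Ligands are named alphabetically: ammine before phenanthroline before pyridine.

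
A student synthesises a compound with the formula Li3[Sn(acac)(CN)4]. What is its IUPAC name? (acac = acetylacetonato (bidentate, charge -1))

The 3 lithium counter-ions carry a total charge of +3, so each complex ion is 3−.
Ligand charges: 1×acetylacetonato (-1 each), 4×cyano (-1 each); total -5. So Sn + (-5) = 3−, giving Sn = +2.
Ligands are named alphabetically: acetylacetonato before cyano.
The complex ion is anionic, so tin takes the -ate form stannate(II).

lithium (acetylacetonato)tetracyanostannate(II)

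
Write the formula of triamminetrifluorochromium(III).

[CrF3(NH3)3]

Ligands: 3 ammine (NH3, neutral), 3 fluoro (F, -1). Ligand charge sum = -3.
With Cr in oxidation state +3, the complex ion is [Cr...].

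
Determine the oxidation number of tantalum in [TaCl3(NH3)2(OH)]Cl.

1 chloride outside the brackets (-1 each) → the complex ion is 1+.
Ligand charges: 2×NH3 neutral; 3×Cl = -3; 1×OH = -1; sum -4.
Ta + (-4) = 1+ ⇒ Ta is +5.

+5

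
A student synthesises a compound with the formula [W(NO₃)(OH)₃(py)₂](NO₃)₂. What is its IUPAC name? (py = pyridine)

The 2 nitrate counter-ions carry a total charge of -2, so each complex ion is 2+.
Ligand charges: 1×nitrato (-1 each), 3×hydroxo (-1 each), 2×pyridine (neutral); total -4. So W + (-4) = 2+, giving W = +6.
Ligands are named alphabetically: hydroxo before nitrato before pyridine.

trihydroxonitratobis(pyridine)tungsten(VI) nitrate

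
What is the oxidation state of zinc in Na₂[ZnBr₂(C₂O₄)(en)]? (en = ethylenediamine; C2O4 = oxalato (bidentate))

2 sodium outside the brackets (+1 each) → the complex ion is 2−.
Ligand charges: 1×en neutral; 2×Br = -2; 1×C2O4 = -2; sum -4.
Zn + (-4) = 2− ⇒ Zn is +2.

+2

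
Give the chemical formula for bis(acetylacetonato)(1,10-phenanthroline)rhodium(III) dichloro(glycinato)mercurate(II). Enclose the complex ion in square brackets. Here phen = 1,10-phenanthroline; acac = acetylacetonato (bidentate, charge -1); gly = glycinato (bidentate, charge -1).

Cation [Rh…]: ligand charges -2, Rh(III) ⇒ ion charge 1+.
Anion [Hg…]: ligand charges -3, Hg(II) ⇒ ion charge 1−.
One 1+ cation balances one 1− anion.

[Rh(acac)2(phen)][HgCl2(gly)]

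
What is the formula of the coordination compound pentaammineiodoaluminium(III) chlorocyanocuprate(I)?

[AlI(NH3)5][CuCl(CN)]2

Cation [Al…]: ligand charges -1, Al(III) ⇒ ion charge 2+.
Anion [Cu…]: ligand charges -2, Cu(I) ⇒ ion charge 1−.
One 2+ cation requires 2 of the 1− anion.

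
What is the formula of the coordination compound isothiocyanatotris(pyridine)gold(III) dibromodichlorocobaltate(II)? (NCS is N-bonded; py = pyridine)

[Au(NCS)(py)3][CoBr2Cl2]

Cation [Au…]: ligand charges -1, Au(III) ⇒ ion charge 2+.
Anion [Co…]: ligand charges -4, Co(II) ⇒ ion charge 2−.
One 2+ cation balances one 2− anion.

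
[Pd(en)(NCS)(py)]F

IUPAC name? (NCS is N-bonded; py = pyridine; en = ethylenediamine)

The 1 fluoride counter-ion carries a total charge of -1, so each complex ion is 1+.
Ligand charges: 1×isothiocyanato (-1 each), 1×pyridine (neutral), 1×ethylenediamine (neutral); total -1. So Pd + (-1) = 1+, giving Pd = +2.
Ligands are named alphabetically: ethylenediamine before isothiocyanato before pyridine.

(ethylenediamine)isothiocyanato(pyridine)palladium(II) fluoride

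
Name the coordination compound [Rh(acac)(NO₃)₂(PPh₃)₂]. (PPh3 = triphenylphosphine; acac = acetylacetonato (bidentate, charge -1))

(acetylacetonato)dinitratobis(triphenylphosphine)rhodium(III)

There is no counter-ion, so the complex is neutral overall.
Ligand charges: 2×triphenylphosphine (neutral), 2×nitrato (-1 each), 1×acetylacetonato (-1 each); total -3. So Rh + (-3) = 0, giving Rh = +3.
Ligands are named alphabetically: acetylacetonato before nitrato before triphenylphosphine.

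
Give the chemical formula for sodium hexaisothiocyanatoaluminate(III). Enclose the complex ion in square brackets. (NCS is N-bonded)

Ligands: 6 isothiocyanato (NCS, -1). Ligand charge sum = -6.
With Al in oxidation state +3, the complex ion is [Al...]^3−.
Charge balance with sodium (+1) requires 1 complex ion per 3 sodium.

Na3[Al(NCS)6]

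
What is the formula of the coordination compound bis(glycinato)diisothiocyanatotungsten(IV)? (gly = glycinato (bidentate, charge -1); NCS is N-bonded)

[W(gly)2(NCS)2]

Ligands: 2 glycinato (gly, -1), 2 isothiocyanato (NCS, -1). Ligand charge sum = -4.
With W in oxidation state +4, the complex ion is [W...].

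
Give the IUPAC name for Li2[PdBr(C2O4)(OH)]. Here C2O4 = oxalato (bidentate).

The 2 lithium counter-ions carry a total charge of +2, so each complex ion is 2−.
Ligand charges: 1×oxalato (-2 each), 1×hydroxo (-1 each), 1×bromo (-1 each); total -4. So Pd + (-4) = 2−, giving Pd = +2.
The complex ion is anionic, so palladium takes the -ate form palladate(II).

lithium bromohydroxooxalatopalladate(II)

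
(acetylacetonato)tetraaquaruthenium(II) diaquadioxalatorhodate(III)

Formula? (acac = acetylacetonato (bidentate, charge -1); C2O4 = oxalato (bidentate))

Cation [Ru…]: ligand charges -1, Ru(II) ⇒ ion charge 1+.
Anion [Rh…]: ligand charges -4, Rh(III) ⇒ ion charge 1−.
One 1+ cation balances one 1− anion.

[Ru(acac)(H2O)4][Rh(C2O4)2(H2O)2]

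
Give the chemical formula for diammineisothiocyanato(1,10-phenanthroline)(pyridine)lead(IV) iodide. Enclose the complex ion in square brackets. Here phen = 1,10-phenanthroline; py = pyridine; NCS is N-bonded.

Ligands: 1 1,10-phenanthroline (phen, neutral), 1 pyridine (py, neutral), 2 ammine (NH3, neutral), 1 isothiocyanato (NCS, -1). Ligand charge sum = -1.
With Pb in oxidation state +4, the complex ion is [Pb...]^3+.
Charge balance with iodide (-1) requires 1 complex ion per 3 iodide.

[Pb(NCS)(NH3)2(phen)(py)]I3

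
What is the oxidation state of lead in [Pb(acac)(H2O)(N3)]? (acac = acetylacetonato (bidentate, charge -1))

+2

No counter-ion: the bracketed complex is neutral.
Ligand charges: 1×H2O neutral; 1×N3 = -1; 1×acac = -1; sum -2.
Pb + (-2) = 0 ⇒ Pb is +2.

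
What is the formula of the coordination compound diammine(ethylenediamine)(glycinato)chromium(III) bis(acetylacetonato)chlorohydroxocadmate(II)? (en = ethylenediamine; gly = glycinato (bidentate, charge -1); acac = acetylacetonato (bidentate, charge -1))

[Cr(en)(gly)(NH3)2][Cd(acac)2Cl(OH)]

Cation [Cr…]: ligand charges -1, Cr(III) ⇒ ion charge 2+.
Anion [Cd…]: ligand charges -4, Cd(II) ⇒ ion charge 2−.
One 2+ cation balances one 2− anion.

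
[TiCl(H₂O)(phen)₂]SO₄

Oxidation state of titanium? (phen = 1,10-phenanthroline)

1 sulfate outside the brackets (-2 each) → the complex ion is 2+.
Ligand charges: 1×Cl = -1; 2×phen neutral; 1×H2O neutral; sum -1.
Ti + (-1) = 2+ ⇒ Ti is +3.

+3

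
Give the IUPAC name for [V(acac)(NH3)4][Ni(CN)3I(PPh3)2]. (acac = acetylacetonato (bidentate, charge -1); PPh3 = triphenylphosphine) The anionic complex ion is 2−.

(acetylacetonato)tetraamminevanadium(III) tricyanoiodobis(triphenylphosphine)nickelate(II)

Both ions are complex: the cation is named first with the plain metal name, the anion second with the -ate form; each ion's ligands are alphabetised independently.
The complex anion is given as 2−; its ligand charges sum to -4, so Ni = +2.
A 1:1 salt means the cation carries the equal and opposite charge, 2+.
Cation: ligand charges sum to -1; for the ion to be 2+, V = +3.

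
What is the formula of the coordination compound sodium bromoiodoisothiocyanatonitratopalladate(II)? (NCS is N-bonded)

Na2[PdBrI(NCS)(NO3)]

Ligands: 1 iodo (I, -1), 1 bromo (Br, -1), 1 nitrato (NO3, -1), 1 isothiocyanato (NCS, -1). Ligand charge sum = -4.
Charge balance with sodium (+1) requires 1 complex ion per 2 sodium.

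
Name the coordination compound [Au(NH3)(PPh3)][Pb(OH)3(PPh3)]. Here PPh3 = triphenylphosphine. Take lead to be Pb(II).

ammine(triphenylphosphine)gold(I) trihydroxo(triphenylphosphine)plumbate(II)

Both ions are complex: the cation is named first with the plain metal name, the anion second with the -ate form; each ion's ligands are alphabetised independently.
Pb is given as +2; the anion's ligand charges sum to -3, so the complex anion is 1−.
A 1:1 salt means the cation carries the equal and opposite charge, 1+.
Cation: ligand charges sum to 0; for the ion to be 1+, Au = +1.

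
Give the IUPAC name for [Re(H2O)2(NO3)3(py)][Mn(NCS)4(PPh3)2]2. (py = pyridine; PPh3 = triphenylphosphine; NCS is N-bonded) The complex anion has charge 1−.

The complex anion is given as 1−; its ligand charges sum to -4, so Mn = +3.
With 2 anions per cation, the cation must be 2×1 = 2+.
Cation: ligand charges sum to -3; for the ion to be 2+, Re = +5.

diaquatrinitrato(pyridine)rhenium(V) tetraisothiocyanatobis(triphenylphosphine)manganate(III)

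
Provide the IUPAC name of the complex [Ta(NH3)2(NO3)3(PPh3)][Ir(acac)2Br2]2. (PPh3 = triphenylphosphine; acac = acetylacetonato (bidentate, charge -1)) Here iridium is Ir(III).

diamminetrinitrato(triphenylphosphine)tantalum(V) bis(acetylacetonato)dibromoiridate(III)

Both ions are complex: the cation is named first with the plain metal name, the anion second with the -ate form; each ion's ligands are alphabetised independently.
Ir is given as +3; the anion's ligand charges sum to -4, so the complex anion is 1−.
With 2 anions per cation, the cation must be 2×1 = 2+.
Cation: ligand charges sum to -3; for the ion to be 2+, Ta = +5.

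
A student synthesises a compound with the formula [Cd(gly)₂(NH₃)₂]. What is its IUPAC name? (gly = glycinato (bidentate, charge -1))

There is no counter-ion, so the complex is neutral overall.
Ligand charges: 2×glycinato (-1 each), 2×ammine (neutral); total -2. So Cd + (-2) = 0, giving Cd = +2.
Ligands are named alphabetically: ammine before glycinato.

diamminebis(glycinato)cadmium(II)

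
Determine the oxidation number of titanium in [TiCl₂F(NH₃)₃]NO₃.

+4

1 nitrate outside the brackets (-1 each) → the complex ion is 1+.
Ligand charges: 2×Cl = -2; 1×F = -1; 3×NH3 neutral; sum -3.
Ti + (-3) = 1+ ⇒ Ti is +4.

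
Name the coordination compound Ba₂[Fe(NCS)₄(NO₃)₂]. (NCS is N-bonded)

barium tetraisothiocyanatodinitratoferrate(II)

The 2 barium counter-ions carry a total charge of +4, so each complex ion is 4−.
Ligand charges: 2×nitrato (-1 each), 4×isothiocyanato (-1 each); total -6. So Fe + (-6) = 4−, giving Fe = +2.
Ligands are named alphabetically: isothiocyanato before nitrato.
The complex ion is anionic, so iron takes the -ate form ferrate(II).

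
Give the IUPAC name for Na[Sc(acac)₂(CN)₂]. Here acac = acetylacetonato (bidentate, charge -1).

The 1 sodium counter-ion carries a total charge of +1, so each complex ion is 1−.
Ligand charges: 2×acetylacetonato (-1 each), 2×cyano (-1 each); total -4. So Sc + (-4) = 1−, giving Sc = +3.
The complex ion is anionic, so scandium takes the -ate form scandate(III).

sodium bis(acetylacetonato)dicyanoscandate(III)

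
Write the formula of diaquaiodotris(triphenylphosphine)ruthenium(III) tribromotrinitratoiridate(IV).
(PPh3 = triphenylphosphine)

[Ru(H2O)2I(PPh3)3][IrBr3(NO3)3]

Cation [Ru…]: ligand charges -1, Ru(III) ⇒ ion charge 2+.
Anion [Ir…]: ligand charges -6, Ir(IV) ⇒ ion charge 2−.
One 2+ cation balances one 2− anion.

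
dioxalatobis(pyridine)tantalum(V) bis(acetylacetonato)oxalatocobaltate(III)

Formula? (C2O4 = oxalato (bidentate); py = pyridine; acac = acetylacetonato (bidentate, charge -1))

Cation [Ta…]: ligand charges -4, Ta(V) ⇒ ion charge 1+.
Anion [Co…]: ligand charges -4, Co(III) ⇒ ion charge 1−.
One 1+ cation balances one 1− anion.

[Ta(C2O4)2(py)2][Co(acac)2(C2O4)]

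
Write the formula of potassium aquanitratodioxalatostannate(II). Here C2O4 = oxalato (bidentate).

K3[Sn(C2O4)2(H2O)(NO3)]

Ligands: 2 oxalato (C2O4, -2), 1 aqua (H2O, neutral), 1 nitrato (NO3, -1). Ligand charge sum = -5.
With Sn in oxidation state +2, the complex ion is [Sn...]^3−.
Charge balance with potassium (+1) requires 1 complex ion per 3 potassium.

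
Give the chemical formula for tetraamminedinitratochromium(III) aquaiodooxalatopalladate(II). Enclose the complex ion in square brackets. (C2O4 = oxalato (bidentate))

[Cr(NH3)4(NO3)2][Pd(C2O4)(H2O)I]

Cation [Cr…]: ligand charges -2, Cr(III) ⇒ ion charge 1+.
Anion [Pd…]: ligand charges -3, Pd(II) ⇒ ion charge 1−.
One 1+ cation balances one 1− anion.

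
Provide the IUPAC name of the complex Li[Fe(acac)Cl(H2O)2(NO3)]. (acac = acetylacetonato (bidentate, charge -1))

lithium (acetylacetonato)diaquachloronitratoferrate(II)

The 1 lithium counter-ion carries a total charge of +1, so each complex ion is 1−.
Ligand charges: 1×nitrato (-1 each), 1×chloro (-1 each), 2×aqua (neutral), 1×acetylacetonato (-1 each); total -3. So Fe + (-3) = 1−, giving Fe = +2.
Ligands are named alphabetically: acetylacetonato before aqua before chloro before nitrato.
The complex ion is anionic, so iron takes the -ate form ferrate(II).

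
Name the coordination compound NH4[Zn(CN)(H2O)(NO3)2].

The 1 ammonium counter-ion carries a total charge of +1, so each complex ion is 1−.
Ligand charges: 1×aqua (neutral), 1×cyano (-1 each), 2×nitrato (-1 each); total -3. So Zn + (-3) = 1−, giving Zn = +2.
Ligands are named alphabetically: aqua before cyano before nitrato.
The complex ion is anionic, so zinc takes the -ate form zincate(II).

ammonium aquacyanodinitratozincate(II)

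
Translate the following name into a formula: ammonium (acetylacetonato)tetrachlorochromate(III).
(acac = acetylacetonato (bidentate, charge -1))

(NH4)2[Cr(acac)Cl4]

Ligands: 4 chloro (Cl, -1), 1 acetylacetonato (acac, -1). Ligand charge sum = -5.
Charge balance with ammonium (+1) requires 1 complex ion per 2 ammonium.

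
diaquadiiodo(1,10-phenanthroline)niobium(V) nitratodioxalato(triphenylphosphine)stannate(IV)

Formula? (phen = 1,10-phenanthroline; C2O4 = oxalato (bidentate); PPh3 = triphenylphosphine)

[Nb(H2O)2I2(phen)][Sn(C2O4)2(NO3)(PPh3)]3

Cation [Nb…]: ligand charges -2, Nb(V) ⇒ ion charge 3+.
Anion [Sn…]: ligand charges -5, Sn(IV) ⇒ ion charge 1−.
One 3+ cation requires 3 of the 1− anion.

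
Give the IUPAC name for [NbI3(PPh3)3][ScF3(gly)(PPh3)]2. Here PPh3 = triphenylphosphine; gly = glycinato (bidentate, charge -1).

triiodotris(triphenylphosphine)niobium(V) trifluoro(glycinato)(triphenylphosphine)scandate(III)

Scandium is always +3 in its complexes; the anion's ligand charges sum to -4, so the complex anion is 1−.
With 2 anions per cation, the cation must be 2×1 = 2+.
Cation: ligand charges sum to -3; for the ion to be 2+, Nb = +5.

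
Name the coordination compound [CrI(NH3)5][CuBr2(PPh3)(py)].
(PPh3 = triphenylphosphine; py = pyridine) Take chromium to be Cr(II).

Cr is given as +2; the cation's ligand charges sum to -1, so the complex cation is 1+.
A 1:1 salt means the anion carries the equal and opposite charge, 1−.
Anion: ligand charges sum to -2; for the ion to be 1−, Cu = +1.

pentaammineiodochromium(II) dibromo(pyridine)(triphenylphosphine)cuprate(I)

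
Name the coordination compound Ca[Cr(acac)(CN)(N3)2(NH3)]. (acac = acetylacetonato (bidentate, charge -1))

The 1 calcium counter-ion carries a total charge of +2, so each complex ion is 2−.
Ligand charges: 1×acetylacetonato (-1 each), 1×cyano (-1 each), 2×azido (-1 each), 1×ammine (neutral); total -4. So Cr + (-4) = 2−, giving Cr = +2.
The complex ion is anionic, so chromium takes the -ate form chromate(II).

calcium (acetylacetonato)amminediazidocyanochromate(II)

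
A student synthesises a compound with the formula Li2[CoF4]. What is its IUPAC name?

lithium tetrafluorocobaltate(II)

The 2 lithium counter-ions carry a total charge of +2, so each complex ion is 2−.
Ligand charges: 4×fluoro (-1 each); total -4. So Co + (-4) = 2−, giving Co = +2.
The complex ion is anionic, so cobalt takes the -ate form cobaltate(II).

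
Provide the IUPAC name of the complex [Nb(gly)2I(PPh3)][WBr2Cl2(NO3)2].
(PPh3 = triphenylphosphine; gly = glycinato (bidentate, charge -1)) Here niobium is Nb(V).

bis(glycinato)iodo(triphenylphosphine)niobium(V) dibromodichlorodinitratotungstate(IV)

Both ions are complex: the cation is named first with the plain metal name, the anion second with the -ate form; each ion's ligands are alphabetised independently.
Nb is given as +5; the cation's ligand charges sum to -3, so the complex cation is 2+.
A 1:1 salt means the anion carries the equal and opposite charge, 2−.
Anion: ligand charges sum to -6; for the ion to be 2−, W = +4.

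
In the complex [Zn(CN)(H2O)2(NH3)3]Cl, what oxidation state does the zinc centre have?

+2

1 chloride outside the brackets (-1 each) → the complex ion is 1+.
Ligand charges: 3×NH3 neutral; 2×H2O neutral; 1×CN = -1; sum -1.
Zn + (-1) = 1+ ⇒ Zn is +2.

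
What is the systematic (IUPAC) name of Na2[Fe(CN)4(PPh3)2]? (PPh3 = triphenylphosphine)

The 2 sodium counter-ions carry a total charge of +2, so each complex ion is 2−.
Ligand charges: 2×triphenylphosphine (neutral), 4×cyano (-1 each); total -4. So Fe + (-4) = 2−, giving Fe = +2.
Ligands are named alphabetically: cyano before triphenylphosphine.
The complex ion is anionic, so iron takes the -ate form ferrate(II).

sodium tetracyanobis(triphenylphosphine)ferrate(II)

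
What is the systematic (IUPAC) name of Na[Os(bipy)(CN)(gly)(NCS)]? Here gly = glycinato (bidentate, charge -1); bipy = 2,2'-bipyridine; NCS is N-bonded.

The 1 sodium counter-ion carries a total charge of +1, so each complex ion is 1−.
Ligand charges: 1×glycinato (-1 each), 1×2,2'-bipyridine (neutral), 1×isothiocyanato (-1 each), 1×cyano (-1 each); total -3. So Os + (-3) = 1−, giving Os = +2.
Ligands are named alphabetically: bipyridine before cyano before glycinato before isothiocyanato.
The complex ion is anionic, so osmium takes the -ate form osmate(II).

sodium (2,2'-bipyridine)cyano(glycinato)isothiocyanatoosmate(II)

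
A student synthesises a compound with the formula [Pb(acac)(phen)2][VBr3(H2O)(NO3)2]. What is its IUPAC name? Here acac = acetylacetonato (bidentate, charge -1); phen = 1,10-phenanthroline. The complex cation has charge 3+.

Both ions are complex: the cation is named first with the plain metal name, the anion second with the -ate form; each ion's ligands are alphabetised independently.
The complex cation is given as 3+; its ligand charges sum to -1, so Pb = +4.
A 1:1 salt means the anion carries the equal and opposite charge, 3−.
Anion: ligand charges sum to -5; for the ion to be 3−, V = +2.

(acetylacetonato)bis(1,10-phenanthroline)lead(IV) aquatribromodinitratovanadate(II)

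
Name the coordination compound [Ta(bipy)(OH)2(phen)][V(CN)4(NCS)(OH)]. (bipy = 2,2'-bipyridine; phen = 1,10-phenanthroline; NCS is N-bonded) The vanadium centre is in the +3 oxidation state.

(2,2'-bipyridine)dihydroxo(1,10-phenanthroline)tantalum(V) tetracyanohydroxoisothiocyanatovanadate(III)

V is given as +3; the anion's ligand charges sum to -6, so the complex anion is 3−.
A 1:1 salt means the cation carries the equal and opposite charge, 3+.
Cation: ligand charges sum to -2; for the ion to be 3+, Ta = +5.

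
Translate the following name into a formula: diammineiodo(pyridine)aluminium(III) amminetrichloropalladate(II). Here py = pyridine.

Cation [Al…]: ligand charges -1, Al(III) ⇒ ion charge 2+.
Anion [Pd…]: ligand charges -3, Pd(II) ⇒ ion charge 1−.
One 2+ cation requires 2 of the 1− anion.

[AlI(NH3)2(py)][PdCl3(NH3)]2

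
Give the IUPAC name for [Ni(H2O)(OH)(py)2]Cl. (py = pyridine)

The 1 chloride counter-ion carries a total charge of -1, so each complex ion is 1+.
Ligand charges: 1×hydroxo (-1 each), 2×pyridine (neutral), 1×aqua (neutral); total -1. So Ni + (-1) = 1+, giving Ni = +2.
Ligands are named alphabetically: aqua before hydroxo before pyridine.

aquahydroxobis(pyridine)nickel(II) chloride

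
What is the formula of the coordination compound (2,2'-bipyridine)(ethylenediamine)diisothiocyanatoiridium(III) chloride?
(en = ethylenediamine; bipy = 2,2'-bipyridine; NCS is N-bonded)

[Ir(bipy)(en)(NCS)2]Cl

Ligands: 1 ethylenediamine (en, neutral), 1 2,2'-bipyridine (bipy, neutral), 2 isothiocyanato (NCS, -1). Ligand charge sum = -2.
With Ir in oxidation state +3, the complex ion is [Ir...]^1+.
Charge balance with chloride (-1) requires 1 complex ion per 1 chloride.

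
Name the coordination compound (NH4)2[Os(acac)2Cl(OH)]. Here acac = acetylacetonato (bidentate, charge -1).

ammonium bis(acetylacetonato)chlorohydroxoosmate(II)

The 2 ammonium counter-ions carry a total charge of +2, so each complex ion is 2−.
Ligand charges: 1×hydroxo (-1 each), 2×acetylacetonato (-1 each), 1×chloro (-1 each); total -4. So Os + (-4) = 2−, giving Os = +2.
The complex ion is anionic, so osmium takes the -ate form osmate(II).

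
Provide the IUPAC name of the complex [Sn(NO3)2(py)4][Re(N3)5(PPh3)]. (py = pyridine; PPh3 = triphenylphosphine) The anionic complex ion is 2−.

The complex anion is given as 2−; its ligand charges sum to -5, so Re = +3.
A 1:1 salt means the cation carries the equal and opposite charge, 2+.
Cation: ligand charges sum to -2; for the ion to be 2+, Sn = +4.

dinitratotetrakis(pyridine)tin(IV) pentaazido(triphenylphosphine)rhenate(III)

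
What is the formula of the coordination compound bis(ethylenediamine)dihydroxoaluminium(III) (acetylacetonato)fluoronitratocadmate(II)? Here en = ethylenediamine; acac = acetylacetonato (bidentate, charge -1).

Cation [Al…]: ligand charges -2, Al(III) ⇒ ion charge 1+.
Anion [Cd…]: ligand charges -3, Cd(II) ⇒ ion charge 1−.

[Al(en)2(OH)2][Cd(acac)F(NO3)]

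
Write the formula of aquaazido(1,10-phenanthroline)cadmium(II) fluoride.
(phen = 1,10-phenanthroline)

[Cd(H2O)(N3)(phen)]F

Ligands: 1 azido (N3, -1), 1 1,10-phenanthroline (phen, neutral), 1 aqua (H2O, neutral). Ligand charge sum = -1.
Charge balance with fluoride (-1) requires 1 complex ion per 1 fluoride.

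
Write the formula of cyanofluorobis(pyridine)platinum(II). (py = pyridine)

Ligands: 1 fluoro (F, -1), 1 cyano (CN, -1), 2 pyridine (py, neutral). Ligand charge sum = -2.
With Pt in oxidation state +2, the complex ion is [Pt...].

[Pt(CN)F(py)2]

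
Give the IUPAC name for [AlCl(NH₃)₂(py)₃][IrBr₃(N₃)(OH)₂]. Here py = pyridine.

diamminechlorotris(pyridine)aluminium(III) azidotribromodihydroxoiridate(IV)

Aluminium is always +3 in its complexes; the cation's ligand charges sum to -1, so the complex cation is 2+.
A 1:1 salt means the anion carries the equal and opposite charge, 2−.
Anion: ligand charges sum to -6; for the ion to be 2−, Ir = +4.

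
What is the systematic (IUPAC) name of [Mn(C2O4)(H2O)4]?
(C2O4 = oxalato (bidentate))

There is no counter-ion, so the complex is neutral overall.
Ligand charges: 1×oxalato (-2 each), 4×aqua (neutral); total -2. So Mn + (-2) = 0, giving Mn = +2.
Ligands are named alphabetically: aqua before oxalato.

tetraaquaoxalatomanganese(II)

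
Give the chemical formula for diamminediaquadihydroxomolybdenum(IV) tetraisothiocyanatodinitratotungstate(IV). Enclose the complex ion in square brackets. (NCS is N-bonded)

[Mo(H2O)2(NH3)2(OH)2][W(NCS)4(NO3)2]

Cation [Mo…]: ligand charges -2, Mo(IV) ⇒ ion charge 2+.
Anion [W…]: ligand charges -6, W(IV) ⇒ ion charge 2−.
One 2+ cation balances one 2− anion.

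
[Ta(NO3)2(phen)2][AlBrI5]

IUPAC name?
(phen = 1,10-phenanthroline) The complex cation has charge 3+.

Both ions are complex: the cation is named first with the plain metal name, the anion second with the -ate form; each ion's ligands are alphabetised independently.
The complex cation is given as 3+; its ligand charges sum to -2, so Ta = +5.
A 1:1 salt means the anion carries the equal and opposite charge, 3−.
Anion: ligand charges sum to -6; for the ion to be 3−, Al = +3.

dinitratobis(1,10-phenanthroline)tantalum(V) bromopentaiodoaluminate(III)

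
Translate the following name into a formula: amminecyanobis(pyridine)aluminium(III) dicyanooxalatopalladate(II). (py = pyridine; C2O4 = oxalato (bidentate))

[Al(CN)(NH3)(py)2][Pd(C2O4)(CN)2]

Cation [Al…]: ligand charges -1, Al(III) ⇒ ion charge 2+.
Anion [Pd…]: ligand charges -4, Pd(II) ⇒ ion charge 2−.
One 2+ cation balances one 2− anion.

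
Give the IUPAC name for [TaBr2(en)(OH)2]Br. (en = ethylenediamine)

The 1 bromide counter-ion carries a total charge of -1, so each complex ion is 1+.
Ligand charges: 1×ethylenediamine (neutral), 2×bromo (-1 each), 2×hydroxo (-1 each); total -4. So Ta + (-4) = 1+, giving Ta = +5.
Ligands are named alphabetically: bromo before ethylenediamine before hydroxo.

dibromo(ethylenediamine)dihydroxotantalum(V) bromide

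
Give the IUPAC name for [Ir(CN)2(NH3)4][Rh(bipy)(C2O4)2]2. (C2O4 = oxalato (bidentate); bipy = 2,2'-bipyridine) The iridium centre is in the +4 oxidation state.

tetraamminedicyanoiridium(IV) (2,2'-bipyridine)dioxalatorhodate(III)

Both ions are complex: the cation is named first with the plain metal name, the anion second with the -ate form; each ion's ligands are alphabetised independently.
Ir is given as +4; the cation's ligand charges sum to -2, so the complex cation is 2+.
With 2 anions per cation, each anion must be 2/2 = 1−.
Anion: ligand charges sum to -4; for the ion to be 1−, Rh = +3.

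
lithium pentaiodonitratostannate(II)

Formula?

Ligands: 1 nitrato (NO3, -1), 5 iodo (I, -1). Ligand charge sum = -6.
With Sn in oxidation state +2, the complex ion is [Sn...]^4−.
Charge balance with lithium (+1) requires 1 complex ion per 4 lithium.

Li4[SnI5(NO3)]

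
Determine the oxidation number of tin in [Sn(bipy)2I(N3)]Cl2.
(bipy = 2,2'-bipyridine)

+4

2 chloride outside the brackets (-1 each) → the complex ion is 2+.
Ligand charges: 1×I = -1; 2×bipy neutral; 1×N3 = -1; sum -2.
Sn + (-2) = 2+ ⇒ Sn is +4.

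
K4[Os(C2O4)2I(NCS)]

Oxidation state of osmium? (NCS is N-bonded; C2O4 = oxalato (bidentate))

4 potassium outside the brackets (+1 each) → the complex ion is 4−.
Ligand charges: 1×NCS = -1; 2×C2O4 = -4; 1×I = -1; sum -6.
Os + (-6) = 4− ⇒ Os is +2.

+2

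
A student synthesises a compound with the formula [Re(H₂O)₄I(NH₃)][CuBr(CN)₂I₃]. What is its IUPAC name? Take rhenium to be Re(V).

amminetetraaquaiodorhenium(V) bromodicyanotriiodocuprate(II)

Both ions are complex: the cation is named first with the plain metal name, the anion second with the -ate form; each ion's ligands are alphabetised independently.
Re is given as +5; the cation's ligand charges sum to -1, so the complex cation is 4+.
A 1:1 salt means the anion carries the equal and opposite charge, 4−.
Anion: ligand charges sum to -6; for the ion to be 4−, Cu = +2.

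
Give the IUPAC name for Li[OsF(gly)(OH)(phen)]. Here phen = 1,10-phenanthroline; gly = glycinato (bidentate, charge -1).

lithium fluoro(glycinato)hydroxo(1,10-phenanthroline)osmate(II)

The 1 lithium counter-ion carries a total charge of +1, so each complex ion is 1−.
Ligand charges: 1×hydroxo (-1 each), 1×1,10-phenanthroline (neutral), 1×glycinato (-1 each), 1×fluoro (-1 each); total -3. So Os + (-3) = 1−, giving Os = +2.
Ligands are named alphabetically: fluoro before glycinato before hydroxo before phenanthroline.
The complex ion is anionic, so osmium takes the -ate form osmate(II).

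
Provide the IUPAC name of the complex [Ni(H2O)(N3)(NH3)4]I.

tetraammineaquaazidonickel(II) iodide

The 1 iodide counter-ion carries a total charge of -1, so each complex ion is 1+.
Ligand charges: 4×ammine (neutral), 1×aqua (neutral), 1×azido (-1 each); total -1. So Ni + (-1) = 1+, giving Ni = +2.
Ligands are named alphabetically: ammine before aqua before azido.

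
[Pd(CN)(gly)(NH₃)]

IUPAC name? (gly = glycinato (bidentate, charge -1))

amminecyano(glycinato)palladium(II)

There is no counter-ion, so the complex is neutral overall.
Ligand charges: 1×ammine (neutral), 1×cyano (-1 each), 1×glycinato (-1 each); total -2. So Pd + (-2) = 0, giving Pd = +2.
Ligands are named alphabetically: ammine before cyano before glycinato.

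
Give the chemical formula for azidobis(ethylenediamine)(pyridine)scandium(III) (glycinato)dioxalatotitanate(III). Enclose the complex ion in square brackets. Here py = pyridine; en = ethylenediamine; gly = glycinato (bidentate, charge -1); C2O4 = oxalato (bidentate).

Cation [Sc…]: ligand charges -1, Sc(III) ⇒ ion charge 2+.
Anion [Ti…]: ligand charges -5, Ti(III) ⇒ ion charge 2−.

[Sc(en)2(N3)(py)][Ti(C2O4)2(gly)]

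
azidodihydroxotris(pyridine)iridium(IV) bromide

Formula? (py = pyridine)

Ligands: 3 pyridine (py, neutral), 1 azido (N3, -1), 2 hydroxo (OH, -1). Ligand charge sum = -3.
With Ir in oxidation state +4, the complex ion is [Ir...]^1+.
Charge balance with bromide (-1) requires 1 complex ion per 1 bromide.

[Ir(N3)(OH)2(py)3]Br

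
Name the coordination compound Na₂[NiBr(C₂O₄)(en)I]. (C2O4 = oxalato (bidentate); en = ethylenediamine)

The 2 sodium counter-ions carry a total charge of +2, so each complex ion is 2−.
Ligand charges: 1×iodo (-1 each), 1×oxalato (-2 each), 1×ethylenediamine (neutral), 1×bromo (-1 each); total -4. So Ni + (-4) = 2−, giving Ni = +2.
Ligands are named alphabetically: bromo before ethylenediamine before iodo before oxalato.
The complex ion is anionic, so nickel takes the -ate form nickelate(II).

sodium bromo(ethylenediamine)iodooxalatonickelate(II)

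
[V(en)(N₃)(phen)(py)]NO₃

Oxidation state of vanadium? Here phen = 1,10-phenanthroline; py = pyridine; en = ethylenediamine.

+2

1 nitrate outside the brackets (-1 each) → the complex ion is 1+.
Ligand charges: 1×N3 = -1; 1×phen neutral; 1×py neutral; 1×en neutral; sum -1.
V + (-1) = 1+ ⇒ V is +2.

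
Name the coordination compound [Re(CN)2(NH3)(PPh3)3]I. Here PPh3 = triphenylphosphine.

amminedicyanotris(triphenylphosphine)rhenium(III) iodide

The 1 iodide counter-ion carries a total charge of -1, so each complex ion is 1+.
Ligand charges: 2×cyano (-1 each), 3×triphenylphosphine (neutral), 1×ammine (neutral); total -2. So Re + (-2) = 1+, giving Re = +3.
Ligands are named alphabetically: ammine before cyano before triphenylphosphine.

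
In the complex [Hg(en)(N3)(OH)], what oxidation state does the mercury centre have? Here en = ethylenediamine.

No counter-ion: the bracketed complex is neutral.
Ligand charges: 1×OH = -1; 1×en neutral; 1×N3 = -1; sum -2.
Hg + (-2) = 0 ⇒ Hg is +2.

+2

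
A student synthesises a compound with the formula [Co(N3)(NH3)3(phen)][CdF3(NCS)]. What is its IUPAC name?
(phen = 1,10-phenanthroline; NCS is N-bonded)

Both ions are complex: the cation is named first with the plain metal name, the anion second with the -ate form; each ion's ligands are alphabetised independently.
Cadmium is always +2 in its complexes; the anion's ligand charges sum to -4, so the complex anion is 2−.
A 1:1 salt means the cation carries the equal and opposite charge, 2+.
Cation: ligand charges sum to -1; for the ion to be 2+, Co = +3.

triammineazido(1,10-phenanthroline)cobalt(III) trifluoroisothiocyanatocadmate(II)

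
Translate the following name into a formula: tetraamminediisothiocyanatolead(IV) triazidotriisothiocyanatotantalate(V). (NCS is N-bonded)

Cation [Pb…]: ligand charges -2, Pb(IV) ⇒ ion charge 2+.
Anion [Ta…]: ligand charges -6, Ta(V) ⇒ ion charge 1−.

[Pb(NCS)2(NH3)4][Ta(N3)3(NCS)3]2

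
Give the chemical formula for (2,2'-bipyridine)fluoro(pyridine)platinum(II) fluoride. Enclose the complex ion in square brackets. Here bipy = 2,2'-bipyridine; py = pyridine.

Ligands: 1 2,2'-bipyridine (bipy, neutral), 1 fluoro (F, -1), 1 pyridine (py, neutral). Ligand charge sum = -1.
Charge balance with fluoride (-1) requires 1 complex ion per 1 fluoride.

[Pt(bipy)F(py)]F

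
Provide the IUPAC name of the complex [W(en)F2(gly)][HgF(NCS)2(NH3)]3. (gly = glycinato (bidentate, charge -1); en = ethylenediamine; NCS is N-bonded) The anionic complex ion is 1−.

(ethylenediamine)difluoro(glycinato)tungsten(VI) amminefluorodiisothiocyanatomercurate(II)

Both ions are complex: the cation is named first with the plain metal name, the anion second with the -ate form; each ion's ligands are alphabetised independently.
The complex anion is given as 1−; its ligand charges sum to -3, so Hg = +2.
With 3 anions per cation, the cation must be 3×1 = 3+.
Cation: ligand charges sum to -3; for the ion to be 3+, W = +6.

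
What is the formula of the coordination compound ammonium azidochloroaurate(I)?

Ligands: 1 azido (N3, -1), 1 chloro (Cl, -1). Ligand charge sum = -2.
With Au in oxidation state +1, the complex ion is [Au...]^1−.
Charge balance with ammonium (+1) requires 1 complex ion per 1 ammonium.

NH4[AuCl(N3)]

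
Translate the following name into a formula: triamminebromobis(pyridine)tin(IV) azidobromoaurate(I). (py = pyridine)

[SnBr(NH3)3(py)2][AuBr(N3)]3

Cation [Sn…]: ligand charges -1, Sn(IV) ⇒ ion charge 3+.
Anion [Au…]: ligand charges -2, Au(I) ⇒ ion charge 1−.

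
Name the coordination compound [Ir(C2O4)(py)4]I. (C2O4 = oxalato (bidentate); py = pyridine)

oxalatotetrakis(pyridine)iridium(III) iodide

The 1 iodide counter-ion carries a total charge of -1, so each complex ion is 1+.
Ligand charges: 1×oxalato (-2 each), 4×pyridine (neutral); total -2. So Ir + (-2) = 1+, giving Ir = +3.
Ligands are named alphabetically: oxalato before pyridine.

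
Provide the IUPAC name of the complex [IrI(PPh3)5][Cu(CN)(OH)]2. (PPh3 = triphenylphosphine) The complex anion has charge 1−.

iodopentakis(triphenylphosphine)iridium(III) cyanohydroxocuprate(I)

The complex anion is given as 1−; its ligand charges sum to -2, so Cu = +1.
With 2 anions per cation, the cation must be 2×1 = 2+.
Cation: ligand charges sum to -1; for the ion to be 2+, Ir = +3.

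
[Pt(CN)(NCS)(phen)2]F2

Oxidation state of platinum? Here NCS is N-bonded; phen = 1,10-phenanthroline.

2 fluoride outside the brackets (-1 each) → the complex ion is 2+.
Ligand charges: 1×CN = -1; 1×NCS = -1; 2×phen neutral; sum -2.
Pt + (-2) = 2+ ⇒ Pt is +4.

+4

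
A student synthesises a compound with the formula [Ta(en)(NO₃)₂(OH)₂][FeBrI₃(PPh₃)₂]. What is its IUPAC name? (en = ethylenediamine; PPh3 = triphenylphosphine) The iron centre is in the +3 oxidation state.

Both ions are complex: the cation is named first with the plain metal name, the anion second with the -ate form; each ion's ligands are alphabetised independently.
Fe is given as +3; the anion's ligand charges sum to -4, so the complex anion is 1−.
A 1:1 salt means the cation carries the equal and opposite charge, 1+.
Cation: ligand charges sum to -4; for the ion to be 1+, Ta = +5.

(ethylenediamine)dihydroxodinitratotantalum(V) bromotriiodobis(triphenylphosphine)ferrate(III)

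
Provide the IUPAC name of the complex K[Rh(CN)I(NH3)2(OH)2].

potassium diamminecyanodihydroxoiodorhodate(III)

The 1 potassium counter-ion carries a total charge of +1, so each complex ion is 1−.
Ligand charges: 1×cyano (-1 each), 2×hydroxo (-1 each), 2×ammine (neutral), 1×iodo (-1 each); total -4. So Rh + (-4) = 1−, giving Rh = +3.
The complex ion is anionic, so rhodium takes the -ate form rhodate(III).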